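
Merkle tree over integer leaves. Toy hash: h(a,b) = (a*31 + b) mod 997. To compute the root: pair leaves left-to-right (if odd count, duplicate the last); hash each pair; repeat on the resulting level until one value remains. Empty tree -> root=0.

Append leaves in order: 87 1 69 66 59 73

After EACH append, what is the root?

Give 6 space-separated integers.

Answer: 87 704 104 101 736 187

Derivation:
After append 87 (leaves=[87]):
  L0: [87]
  root=87
After append 1 (leaves=[87, 1]):
  L0: [87, 1]
  L1: h(87,1)=(87*31+1)%997=704 -> [704]
  root=704
After append 69 (leaves=[87, 1, 69]):
  L0: [87, 1, 69]
  L1: h(87,1)=(87*31+1)%997=704 h(69,69)=(69*31+69)%997=214 -> [704, 214]
  L2: h(704,214)=(704*31+214)%997=104 -> [104]
  root=104
After append 66 (leaves=[87, 1, 69, 66]):
  L0: [87, 1, 69, 66]
  L1: h(87,1)=(87*31+1)%997=704 h(69,66)=(69*31+66)%997=211 -> [704, 211]
  L2: h(704,211)=(704*31+211)%997=101 -> [101]
  root=101
After append 59 (leaves=[87, 1, 69, 66, 59]):
  L0: [87, 1, 69, 66, 59]
  L1: h(87,1)=(87*31+1)%997=704 h(69,66)=(69*31+66)%997=211 h(59,59)=(59*31+59)%997=891 -> [704, 211, 891]
  L2: h(704,211)=(704*31+211)%997=101 h(891,891)=(891*31+891)%997=596 -> [101, 596]
  L3: h(101,596)=(101*31+596)%997=736 -> [736]
  root=736
After append 73 (leaves=[87, 1, 69, 66, 59, 73]):
  L0: [87, 1, 69, 66, 59, 73]
  L1: h(87,1)=(87*31+1)%997=704 h(69,66)=(69*31+66)%997=211 h(59,73)=(59*31+73)%997=905 -> [704, 211, 905]
  L2: h(704,211)=(704*31+211)%997=101 h(905,905)=(905*31+905)%997=47 -> [101, 47]
  L3: h(101,47)=(101*31+47)%997=187 -> [187]
  root=187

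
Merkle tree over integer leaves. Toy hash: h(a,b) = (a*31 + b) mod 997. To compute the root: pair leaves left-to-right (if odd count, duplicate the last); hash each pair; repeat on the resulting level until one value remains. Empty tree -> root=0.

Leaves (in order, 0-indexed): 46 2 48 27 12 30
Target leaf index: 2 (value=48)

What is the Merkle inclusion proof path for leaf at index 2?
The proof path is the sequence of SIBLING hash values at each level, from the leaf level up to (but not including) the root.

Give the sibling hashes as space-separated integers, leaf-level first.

Answer: 27 431 900

Derivation:
L0 (leaves): [46, 2, 48, 27, 12, 30], target index=2
L1: h(46,2)=(46*31+2)%997=431 [pair 0] h(48,27)=(48*31+27)%997=518 [pair 1] h(12,30)=(12*31+30)%997=402 [pair 2] -> [431, 518, 402]
  Sibling for proof at L0: 27
L2: h(431,518)=(431*31+518)%997=918 [pair 0] h(402,402)=(402*31+402)%997=900 [pair 1] -> [918, 900]
  Sibling for proof at L1: 431
L3: h(918,900)=(918*31+900)%997=445 [pair 0] -> [445]
  Sibling for proof at L2: 900
Root: 445
Proof path (sibling hashes from leaf to root): [27, 431, 900]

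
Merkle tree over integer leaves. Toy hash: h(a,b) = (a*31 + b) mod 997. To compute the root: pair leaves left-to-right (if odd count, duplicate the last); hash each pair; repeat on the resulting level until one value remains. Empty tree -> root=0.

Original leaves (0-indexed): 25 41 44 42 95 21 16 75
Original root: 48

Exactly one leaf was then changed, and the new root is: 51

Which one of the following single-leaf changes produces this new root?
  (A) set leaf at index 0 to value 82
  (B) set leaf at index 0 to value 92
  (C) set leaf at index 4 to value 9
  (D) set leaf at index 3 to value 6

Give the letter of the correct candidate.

Original leaves: [25, 41, 44, 42, 95, 21, 16, 75]
Target new root: 51
Try each candidate change and compute the resulting root:
Candidate A: set leaf[0] = 82 -> leaves = [82, 41, 44, 42, 95, 21, 16, 75]
  L0: [82, 41, 44, 42, 95, 21, 16, 75]
  L1: h(82,41)=(82*31+41)%997=589 h(44,42)=(44*31+42)%997=409 h(95,21)=(95*31+21)%997=972 h(16,75)=(16*31+75)%997=571 -> [589, 409, 972, 571]
  L2: h(589,409)=(589*31+409)%997=722 h(972,571)=(972*31+571)%997=793 -> [722, 793]
  L3: h(722,793)=(722*31+793)%997=244 -> [244]
  root = 244 != target 51
Candidate B: set leaf[0] = 92 -> leaves = [92, 41, 44, 42, 95, 21, 16, 75]
  L0: [92, 41, 44, 42, 95, 21, 16, 75]
  L1: h(92,41)=(92*31+41)%997=899 h(44,42)=(44*31+42)%997=409 h(95,21)=(95*31+21)%997=972 h(16,75)=(16*31+75)%997=571 -> [899, 409, 972, 571]
  L2: h(899,409)=(899*31+409)%997=362 h(972,571)=(972*31+571)%997=793 -> [362, 793]
  L3: h(362,793)=(362*31+793)%997=51 -> [51]
  root = 51 == target 51  ** MATCH **
Candidate C: set leaf[4] = 9 -> leaves = [25, 41, 44, 42, 9, 21, 16, 75]
  L0: [25, 41, 44, 42, 9, 21, 16, 75]
  L1: h(25,41)=(25*31+41)%997=816 h(44,42)=(44*31+42)%997=409 h(9,21)=(9*31+21)%997=300 h(16,75)=(16*31+75)%997=571 -> [816, 409, 300, 571]
  L2: h(816,409)=(816*31+409)%997=780 h(300,571)=(300*31+571)%997=898 -> [780, 898]
  L3: h(780,898)=(780*31+898)%997=153 -> [153]
  root = 153 != target 51
Candidate D: set leaf[3] = 6 -> leaves = [25, 41, 44, 6, 95, 21, 16, 75]
  L0: [25, 41, 44, 6, 95, 21, 16, 75]
  L1: h(25,41)=(25*31+41)%997=816 h(44,6)=(44*31+6)%997=373 h(95,21)=(95*31+21)%997=972 h(16,75)=(16*31+75)%997=571 -> [816, 373, 972, 571]
  L2: h(816,373)=(816*31+373)%997=744 h(972,571)=(972*31+571)%997=793 -> [744, 793]
  L3: h(744,793)=(744*31+793)%997=926 -> [926]
  root = 926 != target 51
Candidate B produces the target root.

Answer: B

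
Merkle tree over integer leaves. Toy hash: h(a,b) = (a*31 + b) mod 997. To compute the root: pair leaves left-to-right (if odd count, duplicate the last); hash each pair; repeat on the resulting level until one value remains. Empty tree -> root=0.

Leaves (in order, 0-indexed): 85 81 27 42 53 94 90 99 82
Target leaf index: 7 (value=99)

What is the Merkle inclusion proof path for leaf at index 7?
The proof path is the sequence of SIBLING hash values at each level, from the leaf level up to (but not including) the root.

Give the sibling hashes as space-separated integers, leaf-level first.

Answer: 90 740 330 61

Derivation:
L0 (leaves): [85, 81, 27, 42, 53, 94, 90, 99, 82], target index=7
L1: h(85,81)=(85*31+81)%997=722 [pair 0] h(27,42)=(27*31+42)%997=879 [pair 1] h(53,94)=(53*31+94)%997=740 [pair 2] h(90,99)=(90*31+99)%997=895 [pair 3] h(82,82)=(82*31+82)%997=630 [pair 4] -> [722, 879, 740, 895, 630]
  Sibling for proof at L0: 90
L2: h(722,879)=(722*31+879)%997=330 [pair 0] h(740,895)=(740*31+895)%997=904 [pair 1] h(630,630)=(630*31+630)%997=220 [pair 2] -> [330, 904, 220]
  Sibling for proof at L1: 740
L3: h(330,904)=(330*31+904)%997=167 [pair 0] h(220,220)=(220*31+220)%997=61 [pair 1] -> [167, 61]
  Sibling for proof at L2: 330
L4: h(167,61)=(167*31+61)%997=253 [pair 0] -> [253]
  Sibling for proof at L3: 61
Root: 253
Proof path (sibling hashes from leaf to root): [90, 740, 330, 61]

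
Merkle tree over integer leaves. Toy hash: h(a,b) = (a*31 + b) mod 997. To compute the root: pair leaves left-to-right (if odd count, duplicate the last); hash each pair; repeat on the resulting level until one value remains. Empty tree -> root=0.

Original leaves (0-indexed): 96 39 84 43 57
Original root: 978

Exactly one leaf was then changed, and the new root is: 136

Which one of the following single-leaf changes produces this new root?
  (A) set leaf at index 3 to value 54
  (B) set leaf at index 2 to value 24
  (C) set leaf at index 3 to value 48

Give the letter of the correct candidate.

Answer: C

Derivation:
Original leaves: [96, 39, 84, 43, 57]
Target new root: 136
Try each candidate change and compute the resulting root:
Candidate A: set leaf[3] = 54 -> leaves = [96, 39, 84, 54, 57]
  L0: [96, 39, 84, 54, 57]
  L1: h(96,39)=(96*31+39)%997=24 h(84,54)=(84*31+54)%997=664 h(57,57)=(57*31+57)%997=827 -> [24, 664, 827]
  L2: h(24,664)=(24*31+664)%997=411 h(827,827)=(827*31+827)%997=542 -> [411, 542]
  L3: h(411,542)=(411*31+542)%997=322 -> [322]
  root = 322 != target 136
Candidate B: set leaf[2] = 24 -> leaves = [96, 39, 24, 43, 57]
  L0: [96, 39, 24, 43, 57]
  L1: h(96,39)=(96*31+39)%997=24 h(24,43)=(24*31+43)%997=787 h(57,57)=(57*31+57)%997=827 -> [24, 787, 827]
  L2: h(24,787)=(24*31+787)%997=534 h(827,827)=(827*31+827)%997=542 -> [534, 542]
  L3: h(534,542)=(534*31+542)%997=147 -> [147]
  root = 147 != target 136
Candidate C: set leaf[3] = 48 -> leaves = [96, 39, 84, 48, 57]
  L0: [96, 39, 84, 48, 57]
  L1: h(96,39)=(96*31+39)%997=24 h(84,48)=(84*31+48)%997=658 h(57,57)=(57*31+57)%997=827 -> [24, 658, 827]
  L2: h(24,658)=(24*31+658)%997=405 h(827,827)=(827*31+827)%997=542 -> [405, 542]
  L3: h(405,542)=(405*31+542)%997=136 -> [136]
  root = 136 == target 136  ** MATCH **
Candidate C produces the target root.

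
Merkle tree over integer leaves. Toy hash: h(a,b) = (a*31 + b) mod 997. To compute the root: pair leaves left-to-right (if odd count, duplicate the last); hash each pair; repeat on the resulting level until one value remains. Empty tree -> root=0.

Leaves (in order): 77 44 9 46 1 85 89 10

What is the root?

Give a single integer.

L0: [77, 44, 9, 46, 1, 85, 89, 10]
L1: h(77,44)=(77*31+44)%997=437 h(9,46)=(9*31+46)%997=325 h(1,85)=(1*31+85)%997=116 h(89,10)=(89*31+10)%997=775 -> [437, 325, 116, 775]
L2: h(437,325)=(437*31+325)%997=911 h(116,775)=(116*31+775)%997=383 -> [911, 383]
L3: h(911,383)=(911*31+383)%997=708 -> [708]

Answer: 708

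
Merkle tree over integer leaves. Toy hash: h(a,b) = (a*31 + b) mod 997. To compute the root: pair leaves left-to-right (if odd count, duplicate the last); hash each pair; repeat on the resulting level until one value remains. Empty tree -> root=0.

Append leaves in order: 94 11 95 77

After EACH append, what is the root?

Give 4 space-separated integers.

After append 94 (leaves=[94]):
  L0: [94]
  root=94
After append 11 (leaves=[94, 11]):
  L0: [94, 11]
  L1: h(94,11)=(94*31+11)%997=931 -> [931]
  root=931
After append 95 (leaves=[94, 11, 95]):
  L0: [94, 11, 95]
  L1: h(94,11)=(94*31+11)%997=931 h(95,95)=(95*31+95)%997=49 -> [931, 49]
  L2: h(931,49)=(931*31+49)%997=994 -> [994]
  root=994
After append 77 (leaves=[94, 11, 95, 77]):
  L0: [94, 11, 95, 77]
  L1: h(94,11)=(94*31+11)%997=931 h(95,77)=(95*31+77)%997=31 -> [931, 31]
  L2: h(931,31)=(931*31+31)%997=976 -> [976]
  root=976

Answer: 94 931 994 976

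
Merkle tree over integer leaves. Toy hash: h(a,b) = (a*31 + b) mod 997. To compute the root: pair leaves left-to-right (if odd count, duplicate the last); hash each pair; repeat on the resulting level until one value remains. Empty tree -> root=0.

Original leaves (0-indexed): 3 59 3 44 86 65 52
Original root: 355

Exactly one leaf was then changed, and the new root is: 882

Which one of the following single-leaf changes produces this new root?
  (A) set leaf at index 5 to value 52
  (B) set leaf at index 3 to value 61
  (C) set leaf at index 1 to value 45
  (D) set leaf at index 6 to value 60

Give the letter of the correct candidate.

Original leaves: [3, 59, 3, 44, 86, 65, 52]
Target new root: 882
Try each candidate change and compute the resulting root:
Candidate A: set leaf[5] = 52 -> leaves = [3, 59, 3, 44, 86, 52, 52]
  L0: [3, 59, 3, 44, 86, 52, 52]
  L1: h(3,59)=(3*31+59)%997=152 h(3,44)=(3*31+44)%997=137 h(86,52)=(86*31+52)%997=724 h(52,52)=(52*31+52)%997=667 -> [152, 137, 724, 667]
  L2: h(152,137)=(152*31+137)%997=861 h(724,667)=(724*31+667)%997=180 -> [861, 180]
  L3: h(861,180)=(861*31+180)%997=949 -> [949]
  root = 949 != target 882
Candidate B: set leaf[3] = 61 -> leaves = [3, 59, 3, 61, 86, 65, 52]
  L0: [3, 59, 3, 61, 86, 65, 52]
  L1: h(3,59)=(3*31+59)%997=152 h(3,61)=(3*31+61)%997=154 h(86,65)=(86*31+65)%997=737 h(52,52)=(52*31+52)%997=667 -> [152, 154, 737, 667]
  L2: h(152,154)=(152*31+154)%997=878 h(737,667)=(737*31+667)%997=583 -> [878, 583]
  L3: h(878,583)=(878*31+583)%997=882 -> [882]
  root = 882 == target 882  ** MATCH **
Candidate C: set leaf[1] = 45 -> leaves = [3, 45, 3, 44, 86, 65, 52]
  L0: [3, 45, 3, 44, 86, 65, 52]
  L1: h(3,45)=(3*31+45)%997=138 h(3,44)=(3*31+44)%997=137 h(86,65)=(86*31+65)%997=737 h(52,52)=(52*31+52)%997=667 -> [138, 137, 737, 667]
  L2: h(138,137)=(138*31+137)%997=427 h(737,667)=(737*31+667)%997=583 -> [427, 583]
  L3: h(427,583)=(427*31+583)%997=859 -> [859]
  root = 859 != target 882
Candidate D: set leaf[6] = 60 -> leaves = [3, 59, 3, 44, 86, 65, 60]
  L0: [3, 59, 3, 44, 86, 65, 60]
  L1: h(3,59)=(3*31+59)%997=152 h(3,44)=(3*31+44)%997=137 h(86,65)=(86*31+65)%997=737 h(60,60)=(60*31+60)%997=923 -> [152, 137, 737, 923]
  L2: h(152,137)=(152*31+137)%997=861 h(737,923)=(737*31+923)%997=839 -> [861, 839]
  L3: h(861,839)=(861*31+839)%997=611 -> [611]
  root = 611 != target 882
Candidate B produces the target root.

Answer: B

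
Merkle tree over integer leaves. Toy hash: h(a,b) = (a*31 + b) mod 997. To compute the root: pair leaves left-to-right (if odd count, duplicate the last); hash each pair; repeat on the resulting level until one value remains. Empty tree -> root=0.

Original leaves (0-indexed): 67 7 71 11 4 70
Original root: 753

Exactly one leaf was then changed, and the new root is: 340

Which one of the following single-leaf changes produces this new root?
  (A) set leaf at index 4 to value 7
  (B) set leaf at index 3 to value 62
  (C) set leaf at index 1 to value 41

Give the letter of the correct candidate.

Answer: B

Derivation:
Original leaves: [67, 7, 71, 11, 4, 70]
Target new root: 340
Try each candidate change and compute the resulting root:
Candidate A: set leaf[4] = 7 -> leaves = [67, 7, 71, 11, 7, 70]
  L0: [67, 7, 71, 11, 7, 70]
  L1: h(67,7)=(67*31+7)%997=90 h(71,11)=(71*31+11)%997=218 h(7,70)=(7*31+70)%997=287 -> [90, 218, 287]
  L2: h(90,218)=(90*31+218)%997=17 h(287,287)=(287*31+287)%997=211 -> [17, 211]
  L3: h(17,211)=(17*31+211)%997=738 -> [738]
  root = 738 != target 340
Candidate B: set leaf[3] = 62 -> leaves = [67, 7, 71, 62, 4, 70]
  L0: [67, 7, 71, 62, 4, 70]
  L1: h(67,7)=(67*31+7)%997=90 h(71,62)=(71*31+62)%997=269 h(4,70)=(4*31+70)%997=194 -> [90, 269, 194]
  L2: h(90,269)=(90*31+269)%997=68 h(194,194)=(194*31+194)%997=226 -> [68, 226]
  L3: h(68,226)=(68*31+226)%997=340 -> [340]
  root = 340 == target 340  ** MATCH **
Candidate C: set leaf[1] = 41 -> leaves = [67, 41, 71, 11, 4, 70]
  L0: [67, 41, 71, 11, 4, 70]
  L1: h(67,41)=(67*31+41)%997=124 h(71,11)=(71*31+11)%997=218 h(4,70)=(4*31+70)%997=194 -> [124, 218, 194]
  L2: h(124,218)=(124*31+218)%997=74 h(194,194)=(194*31+194)%997=226 -> [74, 226]
  L3: h(74,226)=(74*31+226)%997=526 -> [526]
  root = 526 != target 340
Candidate B produces the target root.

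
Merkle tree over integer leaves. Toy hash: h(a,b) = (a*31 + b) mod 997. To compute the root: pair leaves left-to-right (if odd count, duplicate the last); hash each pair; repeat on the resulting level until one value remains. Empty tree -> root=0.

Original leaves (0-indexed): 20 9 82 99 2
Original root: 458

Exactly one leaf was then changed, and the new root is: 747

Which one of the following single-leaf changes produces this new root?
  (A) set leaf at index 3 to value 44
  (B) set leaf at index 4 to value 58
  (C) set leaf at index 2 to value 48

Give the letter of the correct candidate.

Original leaves: [20, 9, 82, 99, 2]
Target new root: 747
Try each candidate change and compute the resulting root:
Candidate A: set leaf[3] = 44 -> leaves = [20, 9, 82, 44, 2]
  L0: [20, 9, 82, 44, 2]
  L1: h(20,9)=(20*31+9)%997=629 h(82,44)=(82*31+44)%997=592 h(2,2)=(2*31+2)%997=64 -> [629, 592, 64]
  L2: h(629,592)=(629*31+592)%997=151 h(64,64)=(64*31+64)%997=54 -> [151, 54]
  L3: h(151,54)=(151*31+54)%997=747 -> [747]
  root = 747 == target 747  ** MATCH **
Candidate B: set leaf[4] = 58 -> leaves = [20, 9, 82, 99, 58]
  L0: [20, 9, 82, 99, 58]
  L1: h(20,9)=(20*31+9)%997=629 h(82,99)=(82*31+99)%997=647 h(58,58)=(58*31+58)%997=859 -> [629, 647, 859]
  L2: h(629,647)=(629*31+647)%997=206 h(859,859)=(859*31+859)%997=569 -> [206, 569]
  L3: h(206,569)=(206*31+569)%997=973 -> [973]
  root = 973 != target 747
Candidate C: set leaf[2] = 48 -> leaves = [20, 9, 48, 99, 2]
  L0: [20, 9, 48, 99, 2]
  L1: h(20,9)=(20*31+9)%997=629 h(48,99)=(48*31+99)%997=590 h(2,2)=(2*31+2)%997=64 -> [629, 590, 64]
  L2: h(629,590)=(629*31+590)%997=149 h(64,64)=(64*31+64)%997=54 -> [149, 54]
  L3: h(149,54)=(149*31+54)%997=685 -> [685]
  root = 685 != target 747
Candidate A produces the target root.

Answer: A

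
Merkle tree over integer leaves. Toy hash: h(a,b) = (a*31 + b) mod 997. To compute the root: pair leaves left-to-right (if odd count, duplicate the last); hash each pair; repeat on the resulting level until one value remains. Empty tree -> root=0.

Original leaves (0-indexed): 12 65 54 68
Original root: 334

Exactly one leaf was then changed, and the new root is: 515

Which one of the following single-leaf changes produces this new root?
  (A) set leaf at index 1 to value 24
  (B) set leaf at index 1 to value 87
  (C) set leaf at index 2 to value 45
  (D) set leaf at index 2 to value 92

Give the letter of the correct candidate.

Original leaves: [12, 65, 54, 68]
Target new root: 515
Try each candidate change and compute the resulting root:
Candidate A: set leaf[1] = 24 -> leaves = [12, 24, 54, 68]
  L0: [12, 24, 54, 68]
  L1: h(12,24)=(12*31+24)%997=396 h(54,68)=(54*31+68)%997=745 -> [396, 745]
  L2: h(396,745)=(396*31+745)%997=60 -> [60]
  root = 60 != target 515
Candidate B: set leaf[1] = 87 -> leaves = [12, 87, 54, 68]
  L0: [12, 87, 54, 68]
  L1: h(12,87)=(12*31+87)%997=459 h(54,68)=(54*31+68)%997=745 -> [459, 745]
  L2: h(459,745)=(459*31+745)%997=19 -> [19]
  root = 19 != target 515
Candidate C: set leaf[2] = 45 -> leaves = [12, 65, 45, 68]
  L0: [12, 65, 45, 68]
  L1: h(12,65)=(12*31+65)%997=437 h(45,68)=(45*31+68)%997=466 -> [437, 466]
  L2: h(437,466)=(437*31+466)%997=55 -> [55]
  root = 55 != target 515
Candidate D: set leaf[2] = 92 -> leaves = [12, 65, 92, 68]
  L0: [12, 65, 92, 68]
  L1: h(12,65)=(12*31+65)%997=437 h(92,68)=(92*31+68)%997=926 -> [437, 926]
  L2: h(437,926)=(437*31+926)%997=515 -> [515]
  root = 515 == target 515  ** MATCH **
Candidate D produces the target root.

Answer: D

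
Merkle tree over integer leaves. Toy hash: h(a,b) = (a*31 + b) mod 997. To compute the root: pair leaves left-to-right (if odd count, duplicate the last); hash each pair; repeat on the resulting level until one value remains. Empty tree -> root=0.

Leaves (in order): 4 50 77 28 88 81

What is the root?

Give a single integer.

Answer: 963

Derivation:
L0: [4, 50, 77, 28, 88, 81]
L1: h(4,50)=(4*31+50)%997=174 h(77,28)=(77*31+28)%997=421 h(88,81)=(88*31+81)%997=815 -> [174, 421, 815]
L2: h(174,421)=(174*31+421)%997=830 h(815,815)=(815*31+815)%997=158 -> [830, 158]
L3: h(830,158)=(830*31+158)%997=963 -> [963]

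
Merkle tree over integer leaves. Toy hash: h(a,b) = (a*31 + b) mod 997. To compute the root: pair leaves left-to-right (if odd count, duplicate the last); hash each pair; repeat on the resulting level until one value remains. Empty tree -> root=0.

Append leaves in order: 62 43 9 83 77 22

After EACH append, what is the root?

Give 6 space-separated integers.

Answer: 62 968 386 460 387 621

Derivation:
After append 62 (leaves=[62]):
  L0: [62]
  root=62
After append 43 (leaves=[62, 43]):
  L0: [62, 43]
  L1: h(62,43)=(62*31+43)%997=968 -> [968]
  root=968
After append 9 (leaves=[62, 43, 9]):
  L0: [62, 43, 9]
  L1: h(62,43)=(62*31+43)%997=968 h(9,9)=(9*31+9)%997=288 -> [968, 288]
  L2: h(968,288)=(968*31+288)%997=386 -> [386]
  root=386
After append 83 (leaves=[62, 43, 9, 83]):
  L0: [62, 43, 9, 83]
  L1: h(62,43)=(62*31+43)%997=968 h(9,83)=(9*31+83)%997=362 -> [968, 362]
  L2: h(968,362)=(968*31+362)%997=460 -> [460]
  root=460
After append 77 (leaves=[62, 43, 9, 83, 77]):
  L0: [62, 43, 9, 83, 77]
  L1: h(62,43)=(62*31+43)%997=968 h(9,83)=(9*31+83)%997=362 h(77,77)=(77*31+77)%997=470 -> [968, 362, 470]
  L2: h(968,362)=(968*31+362)%997=460 h(470,470)=(470*31+470)%997=85 -> [460, 85]
  L3: h(460,85)=(460*31+85)%997=387 -> [387]
  root=387
After append 22 (leaves=[62, 43, 9, 83, 77, 22]):
  L0: [62, 43, 9, 83, 77, 22]
  L1: h(62,43)=(62*31+43)%997=968 h(9,83)=(9*31+83)%997=362 h(77,22)=(77*31+22)%997=415 -> [968, 362, 415]
  L2: h(968,362)=(968*31+362)%997=460 h(415,415)=(415*31+415)%997=319 -> [460, 319]
  L3: h(460,319)=(460*31+319)%997=621 -> [621]
  root=621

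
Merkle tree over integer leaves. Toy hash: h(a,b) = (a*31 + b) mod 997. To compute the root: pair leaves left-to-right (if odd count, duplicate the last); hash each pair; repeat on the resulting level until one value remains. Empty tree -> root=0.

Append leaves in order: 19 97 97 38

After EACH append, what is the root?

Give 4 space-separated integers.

Answer: 19 686 442 383

Derivation:
After append 19 (leaves=[19]):
  L0: [19]
  root=19
After append 97 (leaves=[19, 97]):
  L0: [19, 97]
  L1: h(19,97)=(19*31+97)%997=686 -> [686]
  root=686
After append 97 (leaves=[19, 97, 97]):
  L0: [19, 97, 97]
  L1: h(19,97)=(19*31+97)%997=686 h(97,97)=(97*31+97)%997=113 -> [686, 113]
  L2: h(686,113)=(686*31+113)%997=442 -> [442]
  root=442
After append 38 (leaves=[19, 97, 97, 38]):
  L0: [19, 97, 97, 38]
  L1: h(19,97)=(19*31+97)%997=686 h(97,38)=(97*31+38)%997=54 -> [686, 54]
  L2: h(686,54)=(686*31+54)%997=383 -> [383]
  root=383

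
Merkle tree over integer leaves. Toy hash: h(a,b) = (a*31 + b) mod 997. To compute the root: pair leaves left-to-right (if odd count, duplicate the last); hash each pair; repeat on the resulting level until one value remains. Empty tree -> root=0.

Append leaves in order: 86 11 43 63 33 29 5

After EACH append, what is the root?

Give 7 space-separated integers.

Answer: 86 683 615 635 636 508 613

Derivation:
After append 86 (leaves=[86]):
  L0: [86]
  root=86
After append 11 (leaves=[86, 11]):
  L0: [86, 11]
  L1: h(86,11)=(86*31+11)%997=683 -> [683]
  root=683
After append 43 (leaves=[86, 11, 43]):
  L0: [86, 11, 43]
  L1: h(86,11)=(86*31+11)%997=683 h(43,43)=(43*31+43)%997=379 -> [683, 379]
  L2: h(683,379)=(683*31+379)%997=615 -> [615]
  root=615
After append 63 (leaves=[86, 11, 43, 63]):
  L0: [86, 11, 43, 63]
  L1: h(86,11)=(86*31+11)%997=683 h(43,63)=(43*31+63)%997=399 -> [683, 399]
  L2: h(683,399)=(683*31+399)%997=635 -> [635]
  root=635
After append 33 (leaves=[86, 11, 43, 63, 33]):
  L0: [86, 11, 43, 63, 33]
  L1: h(86,11)=(86*31+11)%997=683 h(43,63)=(43*31+63)%997=399 h(33,33)=(33*31+33)%997=59 -> [683, 399, 59]
  L2: h(683,399)=(683*31+399)%997=635 h(59,59)=(59*31+59)%997=891 -> [635, 891]
  L3: h(635,891)=(635*31+891)%997=636 -> [636]
  root=636
After append 29 (leaves=[86, 11, 43, 63, 33, 29]):
  L0: [86, 11, 43, 63, 33, 29]
  L1: h(86,11)=(86*31+11)%997=683 h(43,63)=(43*31+63)%997=399 h(33,29)=(33*31+29)%997=55 -> [683, 399, 55]
  L2: h(683,399)=(683*31+399)%997=635 h(55,55)=(55*31+55)%997=763 -> [635, 763]
  L3: h(635,763)=(635*31+763)%997=508 -> [508]
  root=508
After append 5 (leaves=[86, 11, 43, 63, 33, 29, 5]):
  L0: [86, 11, 43, 63, 33, 29, 5]
  L1: h(86,11)=(86*31+11)%997=683 h(43,63)=(43*31+63)%997=399 h(33,29)=(33*31+29)%997=55 h(5,5)=(5*31+5)%997=160 -> [683, 399, 55, 160]
  L2: h(683,399)=(683*31+399)%997=635 h(55,160)=(55*31+160)%997=868 -> [635, 868]
  L3: h(635,868)=(635*31+868)%997=613 -> [613]
  root=613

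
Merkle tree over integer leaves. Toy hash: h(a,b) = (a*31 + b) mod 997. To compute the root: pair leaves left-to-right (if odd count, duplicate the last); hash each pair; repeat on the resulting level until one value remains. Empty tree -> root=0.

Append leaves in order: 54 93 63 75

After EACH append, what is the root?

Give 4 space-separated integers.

After append 54 (leaves=[54]):
  L0: [54]
  root=54
After append 93 (leaves=[54, 93]):
  L0: [54, 93]
  L1: h(54,93)=(54*31+93)%997=770 -> [770]
  root=770
After append 63 (leaves=[54, 93, 63]):
  L0: [54, 93, 63]
  L1: h(54,93)=(54*31+93)%997=770 h(63,63)=(63*31+63)%997=22 -> [770, 22]
  L2: h(770,22)=(770*31+22)%997=961 -> [961]
  root=961
After append 75 (leaves=[54, 93, 63, 75]):
  L0: [54, 93, 63, 75]
  L1: h(54,93)=(54*31+93)%997=770 h(63,75)=(63*31+75)%997=34 -> [770, 34]
  L2: h(770,34)=(770*31+34)%997=973 -> [973]
  root=973

Answer: 54 770 961 973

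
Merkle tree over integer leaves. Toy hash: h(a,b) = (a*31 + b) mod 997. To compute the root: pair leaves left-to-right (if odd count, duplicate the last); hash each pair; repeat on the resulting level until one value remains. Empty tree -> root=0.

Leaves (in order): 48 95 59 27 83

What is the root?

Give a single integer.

Answer: 795

Derivation:
L0: [48, 95, 59, 27, 83]
L1: h(48,95)=(48*31+95)%997=586 h(59,27)=(59*31+27)%997=859 h(83,83)=(83*31+83)%997=662 -> [586, 859, 662]
L2: h(586,859)=(586*31+859)%997=82 h(662,662)=(662*31+662)%997=247 -> [82, 247]
L3: h(82,247)=(82*31+247)%997=795 -> [795]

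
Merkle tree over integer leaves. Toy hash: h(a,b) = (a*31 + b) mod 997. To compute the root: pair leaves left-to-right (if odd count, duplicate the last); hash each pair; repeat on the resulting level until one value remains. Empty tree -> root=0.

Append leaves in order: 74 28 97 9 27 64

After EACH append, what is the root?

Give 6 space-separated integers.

Answer: 74 328 311 223 663 850

Derivation:
After append 74 (leaves=[74]):
  L0: [74]
  root=74
After append 28 (leaves=[74, 28]):
  L0: [74, 28]
  L1: h(74,28)=(74*31+28)%997=328 -> [328]
  root=328
After append 97 (leaves=[74, 28, 97]):
  L0: [74, 28, 97]
  L1: h(74,28)=(74*31+28)%997=328 h(97,97)=(97*31+97)%997=113 -> [328, 113]
  L2: h(328,113)=(328*31+113)%997=311 -> [311]
  root=311
After append 9 (leaves=[74, 28, 97, 9]):
  L0: [74, 28, 97, 9]
  L1: h(74,28)=(74*31+28)%997=328 h(97,9)=(97*31+9)%997=25 -> [328, 25]
  L2: h(328,25)=(328*31+25)%997=223 -> [223]
  root=223
After append 27 (leaves=[74, 28, 97, 9, 27]):
  L0: [74, 28, 97, 9, 27]
  L1: h(74,28)=(74*31+28)%997=328 h(97,9)=(97*31+9)%997=25 h(27,27)=(27*31+27)%997=864 -> [328, 25, 864]
  L2: h(328,25)=(328*31+25)%997=223 h(864,864)=(864*31+864)%997=729 -> [223, 729]
  L3: h(223,729)=(223*31+729)%997=663 -> [663]
  root=663
After append 64 (leaves=[74, 28, 97, 9, 27, 64]):
  L0: [74, 28, 97, 9, 27, 64]
  L1: h(74,28)=(74*31+28)%997=328 h(97,9)=(97*31+9)%997=25 h(27,64)=(27*31+64)%997=901 -> [328, 25, 901]
  L2: h(328,25)=(328*31+25)%997=223 h(901,901)=(901*31+901)%997=916 -> [223, 916]
  L3: h(223,916)=(223*31+916)%997=850 -> [850]
  root=850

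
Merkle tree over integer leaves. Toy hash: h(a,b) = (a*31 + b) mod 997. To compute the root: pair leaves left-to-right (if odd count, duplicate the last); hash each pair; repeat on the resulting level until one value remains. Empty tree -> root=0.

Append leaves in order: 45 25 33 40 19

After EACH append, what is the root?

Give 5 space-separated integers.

After append 45 (leaves=[45]):
  L0: [45]
  root=45
After append 25 (leaves=[45, 25]):
  L0: [45, 25]
  L1: h(45,25)=(45*31+25)%997=423 -> [423]
  root=423
After append 33 (leaves=[45, 25, 33]):
  L0: [45, 25, 33]
  L1: h(45,25)=(45*31+25)%997=423 h(33,33)=(33*31+33)%997=59 -> [423, 59]
  L2: h(423,59)=(423*31+59)%997=211 -> [211]
  root=211
After append 40 (leaves=[45, 25, 33, 40]):
  L0: [45, 25, 33, 40]
  L1: h(45,25)=(45*31+25)%997=423 h(33,40)=(33*31+40)%997=66 -> [423, 66]
  L2: h(423,66)=(423*31+66)%997=218 -> [218]
  root=218
After append 19 (leaves=[45, 25, 33, 40, 19]):
  L0: [45, 25, 33, 40, 19]
  L1: h(45,25)=(45*31+25)%997=423 h(33,40)=(33*31+40)%997=66 h(19,19)=(19*31+19)%997=608 -> [423, 66, 608]
  L2: h(423,66)=(423*31+66)%997=218 h(608,608)=(608*31+608)%997=513 -> [218, 513]
  L3: h(218,513)=(218*31+513)%997=292 -> [292]
  root=292

Answer: 45 423 211 218 292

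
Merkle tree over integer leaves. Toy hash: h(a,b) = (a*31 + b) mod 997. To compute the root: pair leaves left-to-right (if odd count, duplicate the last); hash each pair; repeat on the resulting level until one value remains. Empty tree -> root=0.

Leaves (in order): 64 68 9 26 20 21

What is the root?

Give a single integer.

L0: [64, 68, 9, 26, 20, 21]
L1: h(64,68)=(64*31+68)%997=58 h(9,26)=(9*31+26)%997=305 h(20,21)=(20*31+21)%997=641 -> [58, 305, 641]
L2: h(58,305)=(58*31+305)%997=109 h(641,641)=(641*31+641)%997=572 -> [109, 572]
L3: h(109,572)=(109*31+572)%997=960 -> [960]

Answer: 960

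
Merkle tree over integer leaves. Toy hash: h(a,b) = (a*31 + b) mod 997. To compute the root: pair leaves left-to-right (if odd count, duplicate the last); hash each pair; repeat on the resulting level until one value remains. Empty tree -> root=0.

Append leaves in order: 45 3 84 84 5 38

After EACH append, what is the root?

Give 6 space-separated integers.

Answer: 45 401 164 164 234 293

Derivation:
After append 45 (leaves=[45]):
  L0: [45]
  root=45
After append 3 (leaves=[45, 3]):
  L0: [45, 3]
  L1: h(45,3)=(45*31+3)%997=401 -> [401]
  root=401
After append 84 (leaves=[45, 3, 84]):
  L0: [45, 3, 84]
  L1: h(45,3)=(45*31+3)%997=401 h(84,84)=(84*31+84)%997=694 -> [401, 694]
  L2: h(401,694)=(401*31+694)%997=164 -> [164]
  root=164
After append 84 (leaves=[45, 3, 84, 84]):
  L0: [45, 3, 84, 84]
  L1: h(45,3)=(45*31+3)%997=401 h(84,84)=(84*31+84)%997=694 -> [401, 694]
  L2: h(401,694)=(401*31+694)%997=164 -> [164]
  root=164
After append 5 (leaves=[45, 3, 84, 84, 5]):
  L0: [45, 3, 84, 84, 5]
  L1: h(45,3)=(45*31+3)%997=401 h(84,84)=(84*31+84)%997=694 h(5,5)=(5*31+5)%997=160 -> [401, 694, 160]
  L2: h(401,694)=(401*31+694)%997=164 h(160,160)=(160*31+160)%997=135 -> [164, 135]
  L3: h(164,135)=(164*31+135)%997=234 -> [234]
  root=234
After append 38 (leaves=[45, 3, 84, 84, 5, 38]):
  L0: [45, 3, 84, 84, 5, 38]
  L1: h(45,3)=(45*31+3)%997=401 h(84,84)=(84*31+84)%997=694 h(5,38)=(5*31+38)%997=193 -> [401, 694, 193]
  L2: h(401,694)=(401*31+694)%997=164 h(193,193)=(193*31+193)%997=194 -> [164, 194]
  L3: h(164,194)=(164*31+194)%997=293 -> [293]
  root=293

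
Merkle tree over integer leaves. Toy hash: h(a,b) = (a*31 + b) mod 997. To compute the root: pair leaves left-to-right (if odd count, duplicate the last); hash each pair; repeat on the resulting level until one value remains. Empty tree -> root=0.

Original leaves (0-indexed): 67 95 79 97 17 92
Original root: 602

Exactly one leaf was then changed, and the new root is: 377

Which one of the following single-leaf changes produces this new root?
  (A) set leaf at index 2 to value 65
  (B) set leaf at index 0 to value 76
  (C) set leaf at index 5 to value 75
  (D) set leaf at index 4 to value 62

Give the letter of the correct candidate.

Original leaves: [67, 95, 79, 97, 17, 92]
Target new root: 377
Try each candidate change and compute the resulting root:
Candidate A: set leaf[2] = 65 -> leaves = [67, 95, 65, 97, 17, 92]
  L0: [67, 95, 65, 97, 17, 92]
  L1: h(67,95)=(67*31+95)%997=178 h(65,97)=(65*31+97)%997=118 h(17,92)=(17*31+92)%997=619 -> [178, 118, 619]
  L2: h(178,118)=(178*31+118)%997=651 h(619,619)=(619*31+619)%997=865 -> [651, 865]
  L3: h(651,865)=(651*31+865)%997=109 -> [109]
  root = 109 != target 377
Candidate B: set leaf[0] = 76 -> leaves = [76, 95, 79, 97, 17, 92]
  L0: [76, 95, 79, 97, 17, 92]
  L1: h(76,95)=(76*31+95)%997=457 h(79,97)=(79*31+97)%997=552 h(17,92)=(17*31+92)%997=619 -> [457, 552, 619]
  L2: h(457,552)=(457*31+552)%997=761 h(619,619)=(619*31+619)%997=865 -> [761, 865]
  L3: h(761,865)=(761*31+865)%997=528 -> [528]
  root = 528 != target 377
Candidate C: set leaf[5] = 75 -> leaves = [67, 95, 79, 97, 17, 75]
  L0: [67, 95, 79, 97, 17, 75]
  L1: h(67,95)=(67*31+95)%997=178 h(79,97)=(79*31+97)%997=552 h(17,75)=(17*31+75)%997=602 -> [178, 552, 602]
  L2: h(178,552)=(178*31+552)%997=88 h(602,602)=(602*31+602)%997=321 -> [88, 321]
  L3: h(88,321)=(88*31+321)%997=58 -> [58]
  root = 58 != target 377
Candidate D: set leaf[4] = 62 -> leaves = [67, 95, 79, 97, 62, 92]
  L0: [67, 95, 79, 97, 62, 92]
  L1: h(67,95)=(67*31+95)%997=178 h(79,97)=(79*31+97)%997=552 h(62,92)=(62*31+92)%997=20 -> [178, 552, 20]
  L2: h(178,552)=(178*31+552)%997=88 h(20,20)=(20*31+20)%997=640 -> [88, 640]
  L3: h(88,640)=(88*31+640)%997=377 -> [377]
  root = 377 == target 377  ** MATCH **
Candidate D produces the target root.

Answer: D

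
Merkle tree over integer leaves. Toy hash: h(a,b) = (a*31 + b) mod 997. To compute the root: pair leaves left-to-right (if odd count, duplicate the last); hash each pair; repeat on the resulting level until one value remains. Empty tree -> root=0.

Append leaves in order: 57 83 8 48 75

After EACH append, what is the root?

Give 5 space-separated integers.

After append 57 (leaves=[57]):
  L0: [57]
  root=57
After append 83 (leaves=[57, 83]):
  L0: [57, 83]
  L1: h(57,83)=(57*31+83)%997=853 -> [853]
  root=853
After append 8 (leaves=[57, 83, 8]):
  L0: [57, 83, 8]
  L1: h(57,83)=(57*31+83)%997=853 h(8,8)=(8*31+8)%997=256 -> [853, 256]
  L2: h(853,256)=(853*31+256)%997=777 -> [777]
  root=777
After append 48 (leaves=[57, 83, 8, 48]):
  L0: [57, 83, 8, 48]
  L1: h(57,83)=(57*31+83)%997=853 h(8,48)=(8*31+48)%997=296 -> [853, 296]
  L2: h(853,296)=(853*31+296)%997=817 -> [817]
  root=817
After append 75 (leaves=[57, 83, 8, 48, 75]):
  L0: [57, 83, 8, 48, 75]
  L1: h(57,83)=(57*31+83)%997=853 h(8,48)=(8*31+48)%997=296 h(75,75)=(75*31+75)%997=406 -> [853, 296, 406]
  L2: h(853,296)=(853*31+296)%997=817 h(406,406)=(406*31+406)%997=31 -> [817, 31]
  L3: h(817,31)=(817*31+31)%997=433 -> [433]
  root=433

Answer: 57 853 777 817 433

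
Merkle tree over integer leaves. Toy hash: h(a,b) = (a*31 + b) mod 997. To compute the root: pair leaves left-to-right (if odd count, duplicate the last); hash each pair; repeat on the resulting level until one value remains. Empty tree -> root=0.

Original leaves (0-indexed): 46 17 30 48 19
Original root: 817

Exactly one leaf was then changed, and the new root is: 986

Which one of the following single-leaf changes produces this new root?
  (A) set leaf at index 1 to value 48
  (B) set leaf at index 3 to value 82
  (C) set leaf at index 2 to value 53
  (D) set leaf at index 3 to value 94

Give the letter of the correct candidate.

Original leaves: [46, 17, 30, 48, 19]
Target new root: 986
Try each candidate change and compute the resulting root:
Candidate A: set leaf[1] = 48 -> leaves = [46, 48, 30, 48, 19]
  L0: [46, 48, 30, 48, 19]
  L1: h(46,48)=(46*31+48)%997=477 h(30,48)=(30*31+48)%997=978 h(19,19)=(19*31+19)%997=608 -> [477, 978, 608]
  L2: h(477,978)=(477*31+978)%997=810 h(608,608)=(608*31+608)%997=513 -> [810, 513]
  L3: h(810,513)=(810*31+513)%997=698 -> [698]
  root = 698 != target 986
Candidate B: set leaf[3] = 82 -> leaves = [46, 17, 30, 82, 19]
  L0: [46, 17, 30, 82, 19]
  L1: h(46,17)=(46*31+17)%997=446 h(30,82)=(30*31+82)%997=15 h(19,19)=(19*31+19)%997=608 -> [446, 15, 608]
  L2: h(446,15)=(446*31+15)%997=880 h(608,608)=(608*31+608)%997=513 -> [880, 513]
  L3: h(880,513)=(880*31+513)%997=874 -> [874]
  root = 874 != target 986
Candidate C: set leaf[2] = 53 -> leaves = [46, 17, 53, 48, 19]
  L0: [46, 17, 53, 48, 19]
  L1: h(46,17)=(46*31+17)%997=446 h(53,48)=(53*31+48)%997=694 h(19,19)=(19*31+19)%997=608 -> [446, 694, 608]
  L2: h(446,694)=(446*31+694)%997=562 h(608,608)=(608*31+608)%997=513 -> [562, 513]
  L3: h(562,513)=(562*31+513)%997=986 -> [986]
  root = 986 == target 986  ** MATCH **
Candidate D: set leaf[3] = 94 -> leaves = [46, 17, 30, 94, 19]
  L0: [46, 17, 30, 94, 19]
  L1: h(46,17)=(46*31+17)%997=446 h(30,94)=(30*31+94)%997=27 h(19,19)=(19*31+19)%997=608 -> [446, 27, 608]
  L2: h(446,27)=(446*31+27)%997=892 h(608,608)=(608*31+608)%997=513 -> [892, 513]
  L3: h(892,513)=(892*31+513)%997=249 -> [249]
  root = 249 != target 986
Candidate C produces the target root.

Answer: C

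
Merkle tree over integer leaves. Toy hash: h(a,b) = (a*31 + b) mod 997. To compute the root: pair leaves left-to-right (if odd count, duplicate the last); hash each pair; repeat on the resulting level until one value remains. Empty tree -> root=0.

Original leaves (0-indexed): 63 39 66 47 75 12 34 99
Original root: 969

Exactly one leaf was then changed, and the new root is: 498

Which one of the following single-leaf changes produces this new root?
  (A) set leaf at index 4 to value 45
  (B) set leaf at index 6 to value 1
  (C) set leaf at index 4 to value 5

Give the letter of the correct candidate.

Original leaves: [63, 39, 66, 47, 75, 12, 34, 99]
Target new root: 498
Try each candidate change and compute the resulting root:
Candidate A: set leaf[4] = 45 -> leaves = [63, 39, 66, 47, 45, 12, 34, 99]
  L0: [63, 39, 66, 47, 45, 12, 34, 99]
  L1: h(63,39)=(63*31+39)%997=995 h(66,47)=(66*31+47)%997=99 h(45,12)=(45*31+12)%997=410 h(34,99)=(34*31+99)%997=156 -> [995, 99, 410, 156]
  L2: h(995,99)=(995*31+99)%997=37 h(410,156)=(410*31+156)%997=902 -> [37, 902]
  L3: h(37,902)=(37*31+902)%997=55 -> [55]
  root = 55 != target 498
Candidate B: set leaf[6] = 1 -> leaves = [63, 39, 66, 47, 75, 12, 1, 99]
  L0: [63, 39, 66, 47, 75, 12, 1, 99]
  L1: h(63,39)=(63*31+39)%997=995 h(66,47)=(66*31+47)%997=99 h(75,12)=(75*31+12)%997=343 h(1,99)=(1*31+99)%997=130 -> [995, 99, 343, 130]
  L2: h(995,99)=(995*31+99)%997=37 h(343,130)=(343*31+130)%997=793 -> [37, 793]
  L3: h(37,793)=(37*31+793)%997=943 -> [943]
  root = 943 != target 498
Candidate C: set leaf[4] = 5 -> leaves = [63, 39, 66, 47, 5, 12, 34, 99]
  L0: [63, 39, 66, 47, 5, 12, 34, 99]
  L1: h(63,39)=(63*31+39)%997=995 h(66,47)=(66*31+47)%997=99 h(5,12)=(5*31+12)%997=167 h(34,99)=(34*31+99)%997=156 -> [995, 99, 167, 156]
  L2: h(995,99)=(995*31+99)%997=37 h(167,156)=(167*31+156)%997=348 -> [37, 348]
  L3: h(37,348)=(37*31+348)%997=498 -> [498]
  root = 498 == target 498  ** MATCH **
Candidate C produces the target root.

Answer: C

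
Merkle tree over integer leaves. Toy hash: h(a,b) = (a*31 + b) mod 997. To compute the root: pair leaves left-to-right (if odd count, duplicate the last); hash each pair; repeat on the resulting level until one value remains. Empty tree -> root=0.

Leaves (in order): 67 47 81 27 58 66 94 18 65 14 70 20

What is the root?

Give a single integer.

Answer: 813

Derivation:
L0: [67, 47, 81, 27, 58, 66, 94, 18, 65, 14, 70, 20]
L1: h(67,47)=(67*31+47)%997=130 h(81,27)=(81*31+27)%997=544 h(58,66)=(58*31+66)%997=867 h(94,18)=(94*31+18)%997=938 h(65,14)=(65*31+14)%997=35 h(70,20)=(70*31+20)%997=196 -> [130, 544, 867, 938, 35, 196]
L2: h(130,544)=(130*31+544)%997=586 h(867,938)=(867*31+938)%997=896 h(35,196)=(35*31+196)%997=284 -> [586, 896, 284]
L3: h(586,896)=(586*31+896)%997=119 h(284,284)=(284*31+284)%997=115 -> [119, 115]
L4: h(119,115)=(119*31+115)%997=813 -> [813]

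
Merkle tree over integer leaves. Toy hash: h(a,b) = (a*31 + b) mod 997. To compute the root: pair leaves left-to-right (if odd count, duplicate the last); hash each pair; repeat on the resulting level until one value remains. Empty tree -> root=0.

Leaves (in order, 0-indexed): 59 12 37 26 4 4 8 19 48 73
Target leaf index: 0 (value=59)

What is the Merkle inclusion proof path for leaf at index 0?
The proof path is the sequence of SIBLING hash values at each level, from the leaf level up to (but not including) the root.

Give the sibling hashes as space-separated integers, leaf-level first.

L0 (leaves): [59, 12, 37, 26, 4, 4, 8, 19, 48, 73], target index=0
L1: h(59,12)=(59*31+12)%997=844 [pair 0] h(37,26)=(37*31+26)%997=176 [pair 1] h(4,4)=(4*31+4)%997=128 [pair 2] h(8,19)=(8*31+19)%997=267 [pair 3] h(48,73)=(48*31+73)%997=564 [pair 4] -> [844, 176, 128, 267, 564]
  Sibling for proof at L0: 12
L2: h(844,176)=(844*31+176)%997=418 [pair 0] h(128,267)=(128*31+267)%997=247 [pair 1] h(564,564)=(564*31+564)%997=102 [pair 2] -> [418, 247, 102]
  Sibling for proof at L1: 176
L3: h(418,247)=(418*31+247)%997=244 [pair 0] h(102,102)=(102*31+102)%997=273 [pair 1] -> [244, 273]
  Sibling for proof at L2: 247
L4: h(244,273)=(244*31+273)%997=858 [pair 0] -> [858]
  Sibling for proof at L3: 273
Root: 858
Proof path (sibling hashes from leaf to root): [12, 176, 247, 273]

Answer: 12 176 247 273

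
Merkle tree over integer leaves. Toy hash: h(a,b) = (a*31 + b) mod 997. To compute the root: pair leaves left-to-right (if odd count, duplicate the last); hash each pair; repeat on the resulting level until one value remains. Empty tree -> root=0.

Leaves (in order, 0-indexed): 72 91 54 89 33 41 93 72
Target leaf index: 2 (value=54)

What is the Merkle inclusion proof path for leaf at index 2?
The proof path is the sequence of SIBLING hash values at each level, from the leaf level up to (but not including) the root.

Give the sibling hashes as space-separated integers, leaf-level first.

Answer: 89 329 47

Derivation:
L0 (leaves): [72, 91, 54, 89, 33, 41, 93, 72], target index=2
L1: h(72,91)=(72*31+91)%997=329 [pair 0] h(54,89)=(54*31+89)%997=766 [pair 1] h(33,41)=(33*31+41)%997=67 [pair 2] h(93,72)=(93*31+72)%997=961 [pair 3] -> [329, 766, 67, 961]
  Sibling for proof at L0: 89
L2: h(329,766)=(329*31+766)%997=995 [pair 0] h(67,961)=(67*31+961)%997=47 [pair 1] -> [995, 47]
  Sibling for proof at L1: 329
L3: h(995,47)=(995*31+47)%997=982 [pair 0] -> [982]
  Sibling for proof at L2: 47
Root: 982
Proof path (sibling hashes from leaf to root): [89, 329, 47]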